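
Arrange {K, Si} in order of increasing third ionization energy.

The third ionization energy removes an electron from the +2 ion. For each element: K²⁺ is already 1 electron into the core; Si²⁺ still has 2 valence electrons.
Pulling an electron out of a noble-gas core costs far more than removing a remaining valence electron, so K sits at the high end of IE_3.
Tabulated IE_3 (kJ/mol): K 4420, Si 3232.
Hence IE_3: Si < K.

Si < K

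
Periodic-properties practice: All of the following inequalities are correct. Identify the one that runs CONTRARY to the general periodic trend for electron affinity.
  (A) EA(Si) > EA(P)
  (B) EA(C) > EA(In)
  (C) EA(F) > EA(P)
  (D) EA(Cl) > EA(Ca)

(A)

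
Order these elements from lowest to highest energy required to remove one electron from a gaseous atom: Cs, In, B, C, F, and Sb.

Cs < In < B < Sb < C < F

B is in period 2, group 13; C is in period 2, group 14; F is in period 2, group 17; In is in period 5, group 13; Sb is in period 5, group 15; Cs is in period 6, group 1.
Removing the outermost electron gets harder across a period and easier down a group.
Here both period and group differ, so the two effects have to be weighed against each other.
In > Cs: both effects reinforce here, so In is clearly the higher of the two.
B > In: B sits above In in group 13, so the down-group effect alone puts B higher.
Sb > B: period and group pull opposite ways; the across-period shift dominates (831 vs 801 kJ/mol).
C > Sb: the two effects oppose for this pair; the down-group effect wins (1086 vs 831 kJ/mol).
F > C: both are in period 2; the period trend gives F the larger value.
Tabulated first ionization energy (kJ/mol): B 801, C 1086, F 1681, In 558, Sb 831, Cs 376.
So from lowest to highest: Cs < In < B < Sb < C < F.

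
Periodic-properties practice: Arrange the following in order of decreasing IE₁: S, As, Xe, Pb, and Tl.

Xe > S > As > Pb > Tl

S is in period 3, group 16; As is in period 4, group 15; Xe is in period 5, group 18; Tl is in period 6, group 13; Pb is in period 6, group 14.
IE₁ increases left→right with effective nuclear charge and decreases top→bottom as the valence shell moves farther out.
Neither a single period nor a single group — weigh both effects.
Pb > Tl: both are in period 6; the period trend gives Pb the larger value.
As > Pb: relative to Pb, both the across-period and down-group shifts push As's first ionization energy up.
S > As: relative to As, both the across-period and down-group shifts push S's first ionization energy up.
Xe > S: period and group pull opposite ways; the across-period shift dominates (1170 vs 1000 kJ/mol).
Approximate values (kJ/mol): S 1000, As 947, Xe 1170, Tl 589, Pb 716.
So from highest to lowest: Xe > S > As > Pb > Tl.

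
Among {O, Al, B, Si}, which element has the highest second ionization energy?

O

After 1 electron has been removed, what remains? O⁺ still has 5 valence electrons; Al⁺ still has 2 valence electrons; B⁺ still has 2 valence electrons; Si⁺ still has 3 valence electrons.
All are still removing valence electrons, so compare the +1 ions as you would atoms: IE_2 generally rises across a period (higher Z_eff) and falls down a group (larger shell), subject to the usual subshell exceptions.
Valence configurations: O⁺ [He]2s²2p³, Al⁺ [Ne]3s², B⁺ [He]2s², Si⁺ [Ne]3s²3p¹.
Si⁺ loses a lone 3p electron whereas Al⁺ must break into a filled 3s² pair, so IE_2(Al) > IE_2(Si) even though Si has the higher nuclear charge.
The numbers (kJ/mol): O 3388, Al 1817, B 2427, Si 1577.
Overall IE_2 order: Si < Al < B < O.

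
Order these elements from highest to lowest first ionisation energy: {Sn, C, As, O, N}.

IE₁ increases left→right with effective nuclear charge and decreases top→bottom as the valence shell moves farther out.
These span different periods and groups, so the two trends combine.
As > Sn: both effects reinforce here, so As is clearly the higher of the two.
C > As: the two effects oppose for this pair; the down-group effect wins (1086 vs 947 kJ/mol).
O > C: both are in period 2; the period trend gives O the larger value.
N > O: this pair runs against the simple trend — see the exception note.
Note the exception: N has a higher first ionization energy than O, contrary to the simple trend — pairing an electron in O's 2p⁴ costs repulsion energy, so O ionizes more easily than half-filled N (2p³).
Tabulated first ionization energy (kJ/mol): C 1086, N 1402, O 1314, As 947, Sn 709.
So from highest to lowest: N > O > C > As > Sn.

N > O > C > As > Sn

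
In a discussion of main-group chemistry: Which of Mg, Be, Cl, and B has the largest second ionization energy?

B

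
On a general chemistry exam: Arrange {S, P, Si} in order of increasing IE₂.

Consider each +1 ion: S⁺ still has 5 valence electrons; P⁺ still has 4 valence electrons; Si⁺ still has 3 valence electrons.
All are still removing valence electrons, so compare the +1 ions as you would atoms: IE_2 generally rises across a period (higher Z_eff) and falls down a group (larger shell), subject to the usual subshell exceptions.
Valence configurations: S⁺ [Ne]3s²3p³, P⁺ [Ne]3s²3p², Si⁺ [Ne]3s²3p¹.
Tabulated IE_2 (kJ/mol): S 2252, P 1907, Si 1577.
So the second ionization energies run Si < P < S.

Si < P < S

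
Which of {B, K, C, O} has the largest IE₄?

B

Consider each +3 ion: B³⁺ is the bare [He] core; K³⁺ is already 2 electrons into the core; C³⁺ still has 1 valence electron; O³⁺ still has 3 valence electrons.
Usually core removal costs more than valence removal, but here the competition is close: a tightly held n=2 valence electron can cost more to remove than an n=3 core electron, so the actual values have to decide it.
Valence configurations: C³⁺ [He]2s¹, O³⁺ [He]2s²2p¹.
Tabulated IE_4 (kJ/mol): B 25026, K 5877, C 6223, O 7469.
Hence IE_4: K < C < O < B.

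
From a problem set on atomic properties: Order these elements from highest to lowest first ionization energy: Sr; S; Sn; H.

H, S, Sn, Sr

First ionization energy rises across a period (greater Z_eff holds electrons more tightly) and falls down a group (valence electrons are farther from the nucleus).
Here both period and group differ, so the two effects have to be weighed against each other.
Sn > Sr: both are in period 5; the period trend gives Sn the larger value.
S > Sn: relative to Sn, both the across-period and down-group shifts push S's first ionization energy up.
H > S: period and group pull opposite ways; the down-group shift dominates (1312 vs 1000 kJ/mol).
For reference (kJ/mol): H 1312, S 1000, Sr 550, Sn 709.
So from highest to lowest: H > S > Sn > Sr.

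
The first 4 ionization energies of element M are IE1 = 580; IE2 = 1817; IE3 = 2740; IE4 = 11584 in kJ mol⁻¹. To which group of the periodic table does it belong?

Look for the largest jump between consecutive ionization energies: IE4/IE3 ≈ 4.2, far larger than any earlier ratio.
That jump marks the point where a core electron is being removed. So the atom has 3 valence electrons.
A main-group element with 3 valence electrons is in group 13.

Group 13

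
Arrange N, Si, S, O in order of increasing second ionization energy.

Si, S, N, O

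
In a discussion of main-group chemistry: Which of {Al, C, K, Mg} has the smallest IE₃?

Al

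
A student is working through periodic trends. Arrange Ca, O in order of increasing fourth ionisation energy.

Ca < O

After 3 electrons have been removed, what remains? Ca³⁺ is already 1 electron into the core; O³⁺ still has 3 valence electrons.
Usually core removal costs more than valence removal, but here the competition is close: a tightly held n=2 valence electron can cost more to remove than an n=3 core electron, so the actual values have to decide it.
Tabulated IE_4 (kJ/mol): Ca 6491, O 7469.
Hence IE_4: Ca < O.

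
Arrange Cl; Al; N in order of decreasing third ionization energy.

N > Cl > Al

IE_3 is the cost of taking one more electron from the +2 cation: Cl²⁺ still has 5 valence electrons; Al²⁺ still has 1 valence electron; N²⁺ still has 3 valence electrons.
All are still removing valence electrons, so compare the +2 ions as you would atoms: IE_3 generally rises across a period (higher Z_eff) and falls down a group (larger shell), subject to the usual subshell exceptions.
Valence configurations: Cl²⁺ [Ne]3s²3p³, Al²⁺ [Ne]3s¹, N²⁺ [He]2s²2p¹.
Approximate IE_3 values (kJ/mol): Cl 3822, Al 2745, N 4578.
So the third ionization energies run Al < Cl < N.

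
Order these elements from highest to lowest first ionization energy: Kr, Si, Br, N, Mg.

N, Kr, Br, Si, Mg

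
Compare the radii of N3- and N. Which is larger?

Forming N3- adds 3 electrons to N. More electron–electron repulsion in the same shell, with unchanged nuclear charge, lets the cloud expand.
An anion is larger than its parent atom: N3- > N.

N3-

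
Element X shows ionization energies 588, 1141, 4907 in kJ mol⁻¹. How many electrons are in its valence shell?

Look for the largest jump between consecutive ionization energies: IE3/IE2 ≈ 4.3, far larger than any earlier ratio.
That jump marks the point where a core electron is being removed. So the atom has 2 valence electrons.

2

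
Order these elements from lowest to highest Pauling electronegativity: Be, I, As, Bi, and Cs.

Electronegativity increases across a period and decreases down a group, tracking effective nuclear charge and atomic size.
These span different periods and groups, so the two trends combine.
Be > Cs: relative to Cs, both the across-period and down-group shifts push Be's electronegativity up.
Bi > Be: period and group pull opposite ways; the across-period shift dominates (2.02 vs 1.57).
As > Bi: As sits above Bi in group 15, so the down-group effect alone puts As higher.
I > As: the two effects oppose for this pair; the across-period effect wins (2.66 vs 2.18).
For reference (Pauling): Be 1.57, As 2.18, I 2.66, Cs 0.79, Bi 2.02.
So from lowest to highest: Cs < Be < Bi < As < I.

Cs < Be < Bi < As < I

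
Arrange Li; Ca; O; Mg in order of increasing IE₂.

The second ionization energy removes an electron from the +1 ion. For each element: Li⁺ is the bare [He] core; Ca⁺ still has 1 valence electron; O⁺ still has 5 valence electrons; Mg⁺ still has 1 valence electron.
Pulling an electron out of a noble-gas core costs far more than removing a remaining valence electron, so Li sits at the high end of IE_2.
Valence configurations: Ca⁺ [Ar]4s¹, O⁺ [He]2s²2p³, Mg⁺ [Ne]3s¹.
Approximate IE_2 values (kJ/mol): Li 7298, Ca 1145, O 3388, Mg 1451.
Putting it together, IE_2: Ca < Mg < O < Li.

Ca, Mg, O, Li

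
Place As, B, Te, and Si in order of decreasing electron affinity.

Te > Si > As > B

B is in period 2, group 13; Si is in period 3, group 14; As is in period 4, group 15; Te is in period 5, group 16.
EA tends to increase across a period and decrease down a group, though the pattern is less regular than for IE or radius.
These sit on a diagonal, where the across-period and down-group effects partly cancel.
As > B: period and group pull opposite ways; the across-period shift dominates (78 vs 27 kJ/mol).
Si > As: period and group pull opposite ways; the down-group shift dominates (134 vs 78 kJ/mol).
Te > Si: the two effects oppose for this pair; the across-period effect wins (190 vs 134 kJ/mol).
For reference (kJ/mol): B 27, Si 134, As 78, Te 190.
So from highest to lowest: Te > Si > As > B.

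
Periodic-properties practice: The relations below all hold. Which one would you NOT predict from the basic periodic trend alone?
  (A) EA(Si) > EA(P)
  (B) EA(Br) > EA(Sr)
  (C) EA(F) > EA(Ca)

(A)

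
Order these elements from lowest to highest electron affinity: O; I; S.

O < S < I

EA tends to increase across a period and decrease down a group, though the pattern is less regular than for IE or radius.
These span different periods and groups, so the two trends combine.
S > O: this pair runs against the simple trend — see the exception note.
I > S: the two effects oppose for this pair; the across-period effect wins (295 vs 200 kJ/mol).
Note the exception: S has a higher electron affinity than O, contrary to the simple trend — the compact 2p subshell of O repels the added electron more than S's larger 3p does.
For reference (kJ/mol): O 141, S 200, I 295.
So from lowest to highest: O < S < I.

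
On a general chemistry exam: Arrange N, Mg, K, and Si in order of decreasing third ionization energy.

Mg > N > K > Si

Consider each +2 ion: N²⁺ still has 3 valence electrons; Mg²⁺ is the bare [Ne] core; K²⁺ is already 1 electron into the core; Si²⁺ still has 2 valence electrons.
Usually core removal costs more than valence removal, but here the competition is close: a tightly held n=2 valence electron can cost more to remove than an n=3 core electron, so the actual values have to decide it.
Valence configurations: N²⁺ [He]2s²2p¹, Si²⁺ [Ne]3s².
Approximate IE_3 values (kJ/mol): N 4578, Mg 7733, K 4420, Si 3232.
Hence IE_3: Si < K < N < Mg.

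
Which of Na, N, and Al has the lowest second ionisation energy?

Al

Consider each +1 ion: Na⁺ is the bare [Ne] core; N⁺ still has 4 valence electrons; Al⁺ still has 2 valence electrons.
Breaking into a closed-shell core is much more expensive than removing a leftover valence electron — Na has the largest IE_2 here.
Valence configurations: N⁺ [He]2s²2p², Al⁺ [Ne]3s².
Approximate IE_2 values (kJ/mol): Na 4562, N 2856, Al 1817.
Putting it together, IE_2: Al < N < Na.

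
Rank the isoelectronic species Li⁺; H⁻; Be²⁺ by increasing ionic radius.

Be²⁺ < Li⁺ < H⁻

All of these have 2 electrons, so size is governed by nuclear charge alone: the more protons, the stronger the pull on the same electron cloud, and the smaller the ion.
Nuclear charges: Be²⁺ (Z=4), Li⁺ (Z=3), H⁻ (Z=1).
Smallest to largest: Be²⁺ < Li⁺ < H⁻.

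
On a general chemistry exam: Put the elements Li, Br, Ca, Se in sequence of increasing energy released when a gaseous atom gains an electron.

Electron affinity generally becomes more exothermic across a period toward the halogens and less exothermic down a group.
These span different periods and groups, so the two trends combine.
Li > Ca: period and group pull opposite ways; the down-group shift dominates (60 vs 2 kJ/mol).
Se > Li: period and group pull opposite ways; the across-period shift dominates (195 vs 60 kJ/mol).
Br > Se: Br lies to the right of Se in period 4, so the across-period effect alone puts Br higher.
For reference (kJ/mol): Li 60, Ca 2, Se 195, Br 325.
So from lowest to highest: Ca < Li < Se < Br.

Ca < Li < Se < Br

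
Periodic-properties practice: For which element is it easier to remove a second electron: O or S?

Consider each +1 ion: O⁺ still has 5 valence electrons; S⁺ still has 5 valence electrons.
All are still removing valence electrons, so compare the +1 ions as you would atoms: IE_2 generally rises across a period (higher Z_eff) and falls down a group (larger shell), subject to the usual subshell exceptions.
Valence configurations: O⁺ [He]2s²2p³, S⁺ [Ne]3s²3p³.
The numbers (kJ/mol): O 3388, S 2252.
Overall IE_2 order: S < O.

S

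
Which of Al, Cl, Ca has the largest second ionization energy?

Cl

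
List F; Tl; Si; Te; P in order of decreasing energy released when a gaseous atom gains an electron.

F, Te, Si, P, Tl

EA tends to increase across a period and decrease down a group, though the pattern is less regular than for IE or radius.
Here both period and group differ, so the two effects have to be weighed against each other.
P > Tl: both effects reinforce here, so P is clearly the higher of the two.
Si > P: this pair runs against the simple trend — see the exception note.
Te > Si: the two effects oppose for this pair; the across-period effect wins (190 vs 134 kJ/mol).
F > Te: relative to Te, both the across-period and down-group shifts push F's electron affinity up.
Note the exception: Si has a higher electron affinity than P, contrary to the simple trend — adding an electron to P's half-filled 3p³ is unfavourable, so Si (3p²) has the more exothermic EA.
For reference (kJ/mol): F 328, Si 134, P 72, Te 190, Tl 19.
So from highest to lowest: F > Te > Si > P > Tl.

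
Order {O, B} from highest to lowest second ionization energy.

The second ionization energy removes an electron from the +1 ion. For each element: O⁺ still has 5 valence electrons; B⁺ still has 2 valence electrons.
All are still removing valence electrons, so compare the +1 ions as you would atoms: IE_2 generally rises across a period (higher Z_eff) and falls down a group (larger shell), subject to the usual subshell exceptions.
Valence configurations: O⁺ [He]2s²2p³, B⁺ [He]2s².
Tabulated IE_2 (kJ/mol): O 3388, B 2427.
Overall IE_2 order: B < O.

O > B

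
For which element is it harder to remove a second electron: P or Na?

The second ionization energy removes an electron from the +1 ion. For each element: P⁺ still has 4 valence electrons; Na⁺ is the bare [Ne] core.
Breaking into a closed-shell core is much more expensive than removing a leftover valence electron — Na has the largest IE_2 here.
Approximate IE_2 values (kJ/mol): P 1907, Na 4562.
Putting it together, IE_2: P < Na.

Na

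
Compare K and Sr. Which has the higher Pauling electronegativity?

Sr

K is in period 4, group 1; Sr is in period 5, group 2.
Electronegativity increases across a period and decreases down a group, tracking effective nuclear charge and atomic size.
These sit on a diagonal, where the across-period and down-group effects partly cancel.
Sr > K: the two effects oppose for this pair; the across-period effect wins (0.95 vs 0.82).
Approximate values (Pauling): K 0.82, Sr 0.95.
So Sr has the higher Pauling electronegativity (Sr > K).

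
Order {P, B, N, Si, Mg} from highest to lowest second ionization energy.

The second ionization energy removes an electron from the +1 ion. For each element: P⁺ still has 4 valence electrons; B⁺ still has 2 valence electrons; N⁺ still has 4 valence electrons; Si⁺ still has 3 valence electrons; Mg⁺ still has 1 valence electron.
All are still removing valence electrons, so compare the +1 ions as you would atoms: IE_2 generally rises across a period (higher Z_eff) and falls down a group (larger shell), subject to the usual subshell exceptions.
Valence configurations: P⁺ [Ne]3s²3p², B⁺ [He]2s², N⁺ [He]2s²2p², Si⁺ [Ne]3s²3p¹, Mg⁺ [Ne]3s¹.
The numbers (kJ/mol): P 1907, B 2427, N 2856, Si 1577, Mg 1451.
Overall IE_2 order: Mg < Si < P < B < N.

N, B, P, Si, Mg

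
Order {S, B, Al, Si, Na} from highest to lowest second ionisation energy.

Na, B, S, Al, Si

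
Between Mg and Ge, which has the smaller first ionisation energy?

Mg

First ionization energy rises across a period (greater Z_eff holds electrons more tightly) and falls down a group (valence electrons are farther from the nucleus).
Neither a single period nor a single group — weigh both effects.
Ge > Mg: period and group pull opposite ways; the across-period shift dominates (762 vs 738 kJ/mol).
Approximate values (kJ/mol): Mg 738, Ge 762.
So Mg has the smaller first ionisation energy (Mg < Ge).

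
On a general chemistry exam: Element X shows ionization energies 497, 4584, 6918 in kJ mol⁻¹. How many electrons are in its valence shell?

1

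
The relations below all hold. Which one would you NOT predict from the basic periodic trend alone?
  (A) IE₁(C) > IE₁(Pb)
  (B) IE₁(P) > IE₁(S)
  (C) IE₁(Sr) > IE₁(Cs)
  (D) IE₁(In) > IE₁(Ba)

The general trend: first ionization energy increases across a period and decreases down a group.
(A) C (period 2, group 14) vs Pb (period 6, group 14): the stated order agrees with the simple trend.
(B) P (period 3, group 15) vs S (period 3, group 16): the stated order contradicts the simple trend.
(C) Sr (period 5, group 2) vs Cs (period 6, group 1): the stated order agrees with the simple trend.
(D) In (period 5, group 13) vs Ba (period 6, group 2): the stated order agrees with the simple trend.
The exception is (B): S (3p⁴) ionizes more easily than half-filled P (3p³) because the paired 3p electron in S is pushed out by e⁻–e⁻ repulsion.

(B)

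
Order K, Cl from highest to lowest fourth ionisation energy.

The fourth ionization energy removes an electron from the +3 ion. For each element: K³⁺ is already 2 electrons into the core; Cl³⁺ still has 4 valence electrons.
Breaking into a closed-shell core is much more expensive than removing a leftover valence electron — K has the largest IE_4 here.
The numbers (kJ/mol): K 5877, Cl 5159.
Hence IE_4: Cl < K.

K > Cl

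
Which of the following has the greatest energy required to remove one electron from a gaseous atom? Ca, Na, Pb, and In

Pb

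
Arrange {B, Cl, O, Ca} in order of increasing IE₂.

Ca, Cl, B, O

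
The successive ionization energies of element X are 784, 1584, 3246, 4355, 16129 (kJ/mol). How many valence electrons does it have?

4

Look for the largest jump between consecutive ionization energies: IE5/IE4 ≈ 3.7, far larger than any earlier ratio.
That jump marks the point where a core electron is being removed. So the atom has 4 valence electrons.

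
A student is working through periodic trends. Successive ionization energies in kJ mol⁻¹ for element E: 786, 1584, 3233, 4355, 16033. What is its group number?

Group 14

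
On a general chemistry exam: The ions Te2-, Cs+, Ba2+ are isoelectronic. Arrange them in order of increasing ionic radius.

Ba2+ < Cs+ < Te2-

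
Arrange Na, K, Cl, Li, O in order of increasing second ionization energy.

The second ionization energy removes an electron from the +1 ion. For each element: Na⁺ is the bare [Ne] core; K⁺ is the bare [Ar] core; Cl⁺ still has 6 valence electrons; Li⁺ is the bare [He] core; O⁺ still has 5 valence electrons.
Usually core removal costs more than valence removal, but here the competition is close: a tightly held n=2 valence electron can cost more to remove than an n=3 core electron, so the actual values have to decide it.
Valence configurations: Cl⁺ [Ne]3s²3p⁴, O⁺ [He]2s²2p³.
Tabulated IE_2 (kJ/mol): Na 4562, K 3052, Cl 2298, Li 7298, O 3388.
Hence IE_2: Cl < K < O < Na < Li.

Cl, K, O, Na, Li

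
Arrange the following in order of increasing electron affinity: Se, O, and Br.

O, Se, Br

O is in period 2, group 16; Se is in period 4, group 16; Br is in period 4, group 17.
Electron affinity generally becomes more exothermic across a period toward the halogens and less exothermic down a group.
Neither a single period nor a single group — weigh both effects.
Se > O: this pair runs against the simple trend — see the exception note.
Br > Se: Br lies to the right of Se in period 4, so the across-period effect alone puts Br higher.
Note the exception: Se has a higher electron affinity than O, contrary to the simple trend — O's compact 2p subshell gives strong electron–electron repulsion on the added electron.
For reference (kJ/mol): O 141, Se 195, Br 325.
So from lowest to highest: O < Se < Br.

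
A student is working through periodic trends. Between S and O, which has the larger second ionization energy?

The second ionization energy removes an electron from the +1 ion. For each element: S⁺ still has 5 valence electrons; O⁺ still has 5 valence electrons.
All are still removing valence electrons, so compare the +1 ions as you would atoms: IE_2 generally rises across a period (higher Z_eff) and falls down a group (larger shell), subject to the usual subshell exceptions.
Valence configurations: S⁺ [Ne]3s²3p³, O⁺ [He]2s²2p³.
Approximate IE_2 values (kJ/mol): S 2252, O 3388.
Hence IE_2: S < O.

O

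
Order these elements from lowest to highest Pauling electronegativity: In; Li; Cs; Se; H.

Cs < Li < In < H < Se

H is in period 1, group 1; Li is in period 2, group 1; Se is in period 4, group 16; In is in period 5, group 13; Cs is in period 6, group 1.
Atoms toward the upper right of the periodic table pull bonding electrons most strongly.
Neither a single period nor a single group — weigh both effects.
Li > Cs: they share group 1; the group trend gives Li the larger value.
In > Li: the two effects oppose for this pair; the across-period effect wins (1.78 vs 0.98).
H > In: the two effects oppose for this pair; the down-group effect wins (2.20 vs 1.78).
Se > H: the two effects oppose for this pair; the across-period effect wins (2.55 vs 2.20).
Tabulated electronegativity (Pauling): H 2.20, Li 0.98, Se 2.55, In 1.78, Cs 0.79.
So from lowest to highest: Cs < Li < In < H < Se.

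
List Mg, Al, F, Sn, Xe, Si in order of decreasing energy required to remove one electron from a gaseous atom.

F, Xe, Si, Mg, Sn, Al

F is in period 2, group 17; Mg is in period 3, group 2; Al is in period 3, group 13; Si is in period 3, group 14; Sn is in period 5, group 14; Xe is in period 5, group 18.
Removing the outermost electron gets harder across a period and easier down a group.
These span different periods and groups, so the two trends combine.
Sn > Al: the two effects oppose for this pair; the across-period effect wins (709 vs 578 kJ/mol).
Mg > Sn: period and group pull opposite ways; the down-group shift dominates (738 vs 709 kJ/mol).
Si > Mg: Si lies to the right of Mg in period 3, so the across-period effect alone puts Si higher.
Xe > Si: the two effects oppose for this pair; the across-period effect wins (1170 vs 786 kJ/mol).
F > Xe: period and group pull opposite ways; the down-group shift dominates (1681 vs 1170 kJ/mol).
Note the exception: Mg has a higher first ionization energy than Al, contrary to the simple trend — Al's single 3p electron is easier to remove than one from Mg's filled 3s².
For reference (kJ/mol): F 1681, Mg 738, Al 578, Si 786, Sn 709, Xe 1170.
So from highest to lowest: F > Xe > Si > Mg > Sn > Al.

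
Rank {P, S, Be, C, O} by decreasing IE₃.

Be > O > C > S > P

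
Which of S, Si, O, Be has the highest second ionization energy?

O

After 1 electron has been removed, what remains? S⁺ still has 5 valence electrons; Si⁺ still has 3 valence electrons; O⁺ still has 5 valence electrons; Be⁺ still has 1 valence electron.
All are still removing valence electrons, so compare the +1 ions as you would atoms: IE_2 generally rises across a period (higher Z_eff) and falls down a group (larger shell), subject to the usual subshell exceptions.
Valence configurations: S⁺ [Ne]3s²3p³, Si⁺ [Ne]3s²3p¹, O⁺ [He]2s²2p³, Be⁺ [He]2s¹.
Tabulated IE_2 (kJ/mol): S 2252, Si 1577, O 3388, Be 1757.
Hence IE_2: Si < Be < S < O.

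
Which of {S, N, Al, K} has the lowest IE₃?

Consider each +2 ion: S²⁺ still has 4 valence electrons; N²⁺ still has 3 valence electrons; Al²⁺ still has 1 valence electron; K²⁺ is already 1 electron into the core.
Usually core removal costs more than valence removal, but here the competition is close: a tightly held n=2 valence electron can cost more to remove than an n=3 core electron, so the actual values have to decide it.
Valence configurations: S²⁺ [Ne]3s²3p², N²⁺ [He]2s²2p¹, Al²⁺ [Ne]3s¹.
The numbers (kJ/mol): S 3357, N 4578, Al 2745, K 4420.
So the third ionization energies run Al < S < K < N.

Al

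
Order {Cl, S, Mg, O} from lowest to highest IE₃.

The third ionization energy removes an electron from the +2 ion. For each element: Cl²⁺ still has 5 valence electrons; S²⁺ still has 4 valence electrons; Mg²⁺ is the bare [Ne] core; O²⁺ still has 4 valence electrons.
Core electrons are held far more tightly than valence electrons, so Mg tops the IE_3 order.
Valence configurations: Cl²⁺ [Ne]3s²3p³, S²⁺ [Ne]3s²3p², O²⁺ [He]2s²2p².
Approximate IE_3 values (kJ/mol): Cl 3822, S 3357, Mg 7733, O 5300.
Hence IE_3: S < Cl < O < Mg.

S < Cl < O < Mg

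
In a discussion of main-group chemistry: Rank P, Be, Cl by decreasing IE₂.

Cl, P, Be

The second ionization energy removes an electron from the +1 ion. For each element: P⁺ still has 4 valence electrons; Be⁺ still has 1 valence electron; Cl⁺ still has 6 valence electrons.
All are still removing valence electrons, so compare the +1 ions as you would atoms: IE_2 generally rises across a period (higher Z_eff) and falls down a group (larger shell), subject to the usual subshell exceptions.
Valence configurations: P⁺ [Ne]3s²3p², Be⁺ [He]2s¹, Cl⁺ [Ne]3s²3p⁴.
Approximate IE_2 values (kJ/mol): P 1907, Be 1757, Cl 2298.
So the second ionization energies run Be < P < Cl.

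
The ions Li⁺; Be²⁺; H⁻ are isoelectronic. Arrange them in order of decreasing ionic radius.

All of these have 2 electrons, so size is governed by nuclear charge alone: the more protons, the stronger the pull on the same electron cloud, and the smaller the ion.
Nuclear charges: Be²⁺ (Z=4), Li⁺ (Z=3), H⁻ (Z=1).
Largest to smallest: H⁻ > Li⁺ > Be²⁺.

H⁻ > Li⁺ > Be²⁺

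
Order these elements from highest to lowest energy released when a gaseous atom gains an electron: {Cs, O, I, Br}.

O is in period 2, group 16; Br is in period 4, group 17; I is in period 5, group 17; Cs is in period 6, group 1.
Electron affinity generally becomes more exothermic across a period toward the halogens and less exothermic down a group.
These span different periods and groups, so the two trends combine.
O > Cs: both effects reinforce here, so O is clearly the higher of the two.
I > O: the two effects oppose for this pair; the across-period effect wins (295 vs 141 kJ/mol).
Br > I: they share group 17; the group trend gives Br the larger value.
For reference (kJ/mol): O 141, Br 325, I 295, Cs 46.
So from highest to lowest: Br > I > O > Cs.

Br, I, O, Cs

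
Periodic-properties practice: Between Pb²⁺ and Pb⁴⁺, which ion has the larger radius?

Both ions have Z = 82 protons, but Pb⁴⁺ has lost more electrons, so its remaining electrons feel a larger effective nuclear charge per electron and are pulled in more tightly.
Higher positive charge → smaller ion, so Pb²⁺ > Pb⁴⁺.

Pb²⁺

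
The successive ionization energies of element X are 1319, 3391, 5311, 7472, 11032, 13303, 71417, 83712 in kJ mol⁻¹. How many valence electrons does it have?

Look for the largest jump between consecutive ionization energies: IE7/IE6 ≈ 5.4, far larger than any earlier ratio.
That jump marks the point where a core electron is being removed. So the atom has 6 valence electrons.

6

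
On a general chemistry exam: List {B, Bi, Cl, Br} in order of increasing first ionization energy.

B is in period 2, group 13; Cl is in period 3, group 17; Br is in period 4, group 17; Bi is in period 6, group 15.
First ionization energy rises across a period (greater Z_eff holds electrons more tightly) and falls down a group (valence electrons are farther from the nucleus).
Neither a single period nor a single group — weigh both effects.
B > Bi: period and group pull opposite ways; the down-group shift dominates (801 vs 703 kJ/mol).
Br > B: period and group pull opposite ways; the across-period shift dominates (1140 vs 801 kJ/mol).
Cl > Br: Cl sits above Br in group 17, so the down-group effect alone puts Cl higher.
Approximate values (kJ/mol): B 801, Cl 1251, Br 1140, Bi 703.
So from lowest to highest: Bi < B < Br < Cl.

Bi, B, Br, Cl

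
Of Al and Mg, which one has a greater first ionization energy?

Mg

Removing the outermost electron gets harder across a period and easier down a group.
All lie in period 3; the across-period trend (first ionization energy increases left to right) applies, with the exception below.
Note the exception: Mg has a higher first ionization energy than Al, contrary to the simple trend — Al's single 3p electron is easier to remove than one from Mg's filled 3s².
For reference (kJ/mol): Mg 738, Al 578.
So Mg has the greater first ionization energy (Mg > Al).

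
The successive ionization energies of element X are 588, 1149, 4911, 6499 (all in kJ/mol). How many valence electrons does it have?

Look for the largest jump between consecutive ionization energies: IE3/IE2 ≈ 4.3, far larger than any earlier ratio.
That jump marks the point where a core electron is being removed. So the atom has 2 valence electrons.

2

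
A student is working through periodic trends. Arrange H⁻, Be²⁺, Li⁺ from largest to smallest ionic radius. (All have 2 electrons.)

All of these have 2 electrons, so size is governed by nuclear charge alone: the more protons, the stronger the pull on the same electron cloud, and the smaller the ion.
Nuclear charges: Be²⁺ (Z=4), Li⁺ (Z=3), H⁻ (Z=1).
Largest to smallest: H⁻ > Li⁺ > Be²⁺.

H⁻ > Li⁺ > Be²⁺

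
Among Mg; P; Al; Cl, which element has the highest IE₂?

IE_2 is the cost of taking one more electron from the +1 cation: Mg⁺ still has 1 valence electron; P⁺ still has 4 valence electrons; Al⁺ still has 2 valence electrons; Cl⁺ still has 6 valence electrons.
All are still removing valence electrons, so compare the +1 ions as you would atoms: IE_2 generally rises across a period (higher Z_eff) and falls down a group (larger shell), subject to the usual subshell exceptions.
Valence configurations: Mg⁺ [Ne]3s¹, P⁺ [Ne]3s²3p², Al⁺ [Ne]3s², Cl⁺ [Ne]3s²3p⁴.
Tabulated IE_2 (kJ/mol): Mg 1451, P 1907, Al 1817, Cl 2298.
Hence IE_2: Mg < Al < P < Cl.

Cl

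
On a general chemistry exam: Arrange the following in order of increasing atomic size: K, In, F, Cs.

F, In, K, Cs

Across a period the added protons contract the valence shell; down a group each new principal shell makes the atom larger.
These span different periods and groups, so the two trends combine.
In > F: relative to F, both the across-period and down-group shifts push In's atomic radius up.
K > In: period and group pull opposite ways; the across-period shift dominates (196 vs 142 pm).
Cs > K: they share group 1; the group trend gives Cs the larger value.
Approximate values (pm): F 64, K 196, In 142, Cs 232.
So from smallest to largest: F < In < K < Cs.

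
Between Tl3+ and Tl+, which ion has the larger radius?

Tl+

Both ions have Z = 81 protons, but Tl3+ has lost more electrons, so its remaining electrons feel a larger effective nuclear charge per electron and are pulled in more tightly.
Higher positive charge → smaller ion, so Tl+ > Tl3+.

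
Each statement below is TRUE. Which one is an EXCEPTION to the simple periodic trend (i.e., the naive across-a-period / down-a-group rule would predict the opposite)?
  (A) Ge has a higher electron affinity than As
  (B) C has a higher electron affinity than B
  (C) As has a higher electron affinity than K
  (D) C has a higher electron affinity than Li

The general trend: electron affinity increases across a period and decreases down a group.
(A) Ge (period 4, group 14) vs As (period 4, group 15): the stated order contradicts the simple trend.
(B) C (period 2, group 14) vs B (period 2, group 13): the stated order agrees with the simple trend.
(C) As (period 4, group 15) vs K (period 4, group 1): the stated order agrees with the simple trend.
(D) C (period 2, group 14) vs Li (period 2, group 1): the stated order agrees with the simple trend.
The exception is (A): adding an electron to As's half-filled 4p³ is unfavourable, so Ge (4p²) has the more exothermic EA.

(A)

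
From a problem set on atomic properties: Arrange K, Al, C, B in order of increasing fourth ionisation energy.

K < C < Al < B

After 3 electrons have been removed, what remains? K³⁺ is already 2 electrons into the core; Al³⁺ is the bare [Ne] core; C³⁺ still has 1 valence electron; B³⁺ is the bare [He] core.
Usually core removal costs more than valence removal, but here the competition is close: a tightly held n=2 valence electron can cost more to remove than an n=3 core electron, so the actual values have to decide it.
Approximate IE_4 values (kJ/mol): K 5877, Al 11577, C 6223, B 25026.
Hence IE_4: K < C < Al < B.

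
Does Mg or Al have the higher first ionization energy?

Mg is in period 3, group 2; Al is in period 3, group 13.
Removing the outermost electron gets harder across a period and easier down a group.
All lie in period 3; the across-period trend (first ionization energy increases left to right) applies, with the exception below.
Note the exception: Mg has a higher first ionization energy than Al, contrary to the simple trend — Al's single 3p electron is easier to remove than one from Mg's filled 3s².
Approximate values (kJ/mol): Mg 738, Al 578.
So Mg has the higher first ionization energy (Mg > Al).

Mg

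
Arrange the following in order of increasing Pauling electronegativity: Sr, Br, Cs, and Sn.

Cs, Sr, Sn, Br

Electronegativity increases across a period and decreases down a group, tracking effective nuclear charge and atomic size.
Neither a single period nor a single group — weigh both effects.
Sr > Cs: relative to Cs, both the across-period and down-group shifts push Sr's electronegativity up.
Sn > Sr: Sn lies to the right of Sr in period 5, so the across-period effect alone puts Sn higher.
Br > Sn: relative to Sn, both the across-period and down-group shifts push Br's electronegativity up.
Approximate values (Pauling): Br 2.96, Sr 0.95, Sn 1.96, Cs 0.79.
So from lowest to highest: Cs < Sr < Sn < Br.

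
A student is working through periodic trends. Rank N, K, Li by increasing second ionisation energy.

N, K, Li

After 1 electron has been removed, what remains? N⁺ still has 4 valence electrons; K⁺ is the bare [Ar] core; Li⁺ is the bare [He] core.
Core electrons are held far more tightly than valence electrons, so K and Li top the IE_2 order.
Approximate IE_2 values (kJ/mol): N 2856, K 3052, Li 7298.
Overall IE_2 order: N < K < Li.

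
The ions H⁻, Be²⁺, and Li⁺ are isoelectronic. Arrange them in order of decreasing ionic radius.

H⁻ > Li⁺ > Be²⁺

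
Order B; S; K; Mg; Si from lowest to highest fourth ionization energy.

Si, S, K, Mg, B

Consider each +3 ion: B³⁺ is the bare [He] core; S³⁺ still has 3 valence electrons; K³⁺ is already 2 electrons into the core; Mg³⁺ is already 1 electron into the core; Si³⁺ still has 1 valence electron.
Breaking into a closed-shell core is much more expensive than removing a leftover valence electron — K, Mg and B have the largest IE_4 here.
Valence configurations: S³⁺ [Ne]3s²3p¹, Si³⁺ [Ne]3s¹.
Tabulated IE_4 (kJ/mol): B 25026, S 4556, K 5877, Mg 10543, Si 4356.
Hence IE_4: Si < S < K < Mg < B.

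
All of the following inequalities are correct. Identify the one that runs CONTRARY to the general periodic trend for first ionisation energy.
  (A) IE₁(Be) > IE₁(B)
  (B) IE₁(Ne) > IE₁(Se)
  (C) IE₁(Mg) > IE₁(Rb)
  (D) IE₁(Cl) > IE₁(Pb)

The general trend: first ionisation energy increases across a period and decreases down a group.
(A) Be (period 2, group 2) vs B (period 2, group 13): the stated order contradicts the simple trend.
(B) Ne (period 2, group 18) vs Se (period 4, group 16): the stated order agrees with the simple trend.
(C) Mg (period 3, group 2) vs Rb (period 5, group 1): the stated order agrees with the simple trend.
(D) Cl (period 3, group 17) vs Pb (period 6, group 14): the stated order agrees with the simple trend.
The exception is (A): removing B's lone 2p electron is easier than breaking Be's filled 2s².

(A)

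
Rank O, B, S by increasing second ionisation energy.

S < B < O

The second ionization energy removes an electron from the +1 ion. For each element: O⁺ still has 5 valence electrons; B⁺ still has 2 valence electrons; S⁺ still has 5 valence electrons.
All are still removing valence electrons, so compare the +1 ions as you would atoms: IE_2 generally rises across a period (higher Z_eff) and falls down a group (larger shell), subject to the usual subshell exceptions.
Valence configurations: O⁺ [He]2s²2p³, B⁺ [He]2s², S⁺ [Ne]3s²3p³.
The numbers (kJ/mol): O 3388, B 2427, S 2252.
So the second ionization energies run S < B < O.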